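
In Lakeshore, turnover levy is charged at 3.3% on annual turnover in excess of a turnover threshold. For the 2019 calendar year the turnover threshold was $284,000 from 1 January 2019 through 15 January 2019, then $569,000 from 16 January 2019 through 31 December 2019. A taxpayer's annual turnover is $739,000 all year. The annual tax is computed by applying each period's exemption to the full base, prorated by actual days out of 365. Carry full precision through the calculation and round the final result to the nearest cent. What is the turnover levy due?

1 January – 15 January 2019: 15 days, exemption $284,000 → ($739,000 − $284,000) × 3.3% × 15/365 = $617.0548
16 January – 31 December 2019: 350 days, exemption $569,000 → ($739,000 − $569,000) × 3.3% × 350/365 = $5,379.4521
Total = $5,996.5068

$5,996.51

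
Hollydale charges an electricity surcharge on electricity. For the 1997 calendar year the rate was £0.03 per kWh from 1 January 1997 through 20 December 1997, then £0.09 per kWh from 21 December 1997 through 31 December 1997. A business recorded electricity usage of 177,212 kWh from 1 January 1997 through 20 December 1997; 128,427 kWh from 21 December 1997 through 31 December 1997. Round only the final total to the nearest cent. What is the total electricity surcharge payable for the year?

£16,874.79

1 January – 20 December 1997: 177,212 kWh at £0.03/kWh → £5,316.36
21 December – 31 December 1997: 128,427 kWh at £0.09/kWh → £11,558.43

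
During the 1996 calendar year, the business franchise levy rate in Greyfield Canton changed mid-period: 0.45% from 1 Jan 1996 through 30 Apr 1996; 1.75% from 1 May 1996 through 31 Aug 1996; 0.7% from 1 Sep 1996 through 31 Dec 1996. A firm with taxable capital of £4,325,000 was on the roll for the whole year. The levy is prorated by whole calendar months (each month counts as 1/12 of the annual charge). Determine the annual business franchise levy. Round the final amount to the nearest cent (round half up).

£41,808.33

1 Jan – 30 Apr 1996: 4 months at 0.45% → £4,325,000 × 0.45% × 4/12 = £6,487.5000
1 May – 31 Aug 1996: 4 months at 1.75% → £4,325,000 × 1.75% × 4/12 = £25,229.1667
1 Sep – 31 Dec 1996: 4 months at 0.7% → £4,325,000 × 0.7% × 4/12 = £10,091.6667
Total = £41,808.3333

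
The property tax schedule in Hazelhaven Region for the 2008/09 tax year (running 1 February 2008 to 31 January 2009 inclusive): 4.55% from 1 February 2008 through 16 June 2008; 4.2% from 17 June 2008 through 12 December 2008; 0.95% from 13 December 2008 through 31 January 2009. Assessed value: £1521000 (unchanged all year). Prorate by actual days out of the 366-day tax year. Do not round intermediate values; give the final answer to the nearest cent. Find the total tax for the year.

£59121.60

1 February – 16 June 2008: 137 days at 4.55% → £1521000 × 4.55% × 137/366 = £25904.7910
17 June – 12 December 2008: 179 days at 4.2% → £1521000 × 4.2% × 179/366 = £31242.8361
13 December 2008 – 31 January 2009: 50 days at 0.95% → £1521000 × 0.95% × 50/366 = £1973.9754
Total = £59121.6025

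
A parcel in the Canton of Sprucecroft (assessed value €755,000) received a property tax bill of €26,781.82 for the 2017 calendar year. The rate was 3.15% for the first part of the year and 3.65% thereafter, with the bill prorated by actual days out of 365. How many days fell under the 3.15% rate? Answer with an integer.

Let d = days at the first rate; then 365 − d days at the second rate.
€755,000 × [3.15%·d + 3.65%·(365−d)] / 365 = €26,781.82
Solving gives d = 75, so the new rate took effect on 17 March 2017.

75 days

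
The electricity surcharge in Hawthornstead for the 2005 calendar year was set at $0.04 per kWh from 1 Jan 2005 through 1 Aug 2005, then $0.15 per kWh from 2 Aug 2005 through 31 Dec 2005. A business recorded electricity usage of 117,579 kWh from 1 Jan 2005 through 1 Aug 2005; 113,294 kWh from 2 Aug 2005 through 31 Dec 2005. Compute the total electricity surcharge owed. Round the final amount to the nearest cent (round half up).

$21,697.26

1 Jan – 1 Aug 2005: 117,579 kWh at $0.04/kWh → $4,703.16
2 Aug – 31 Dec 2005: 113,294 kWh at $0.15/kWh → $16,994.10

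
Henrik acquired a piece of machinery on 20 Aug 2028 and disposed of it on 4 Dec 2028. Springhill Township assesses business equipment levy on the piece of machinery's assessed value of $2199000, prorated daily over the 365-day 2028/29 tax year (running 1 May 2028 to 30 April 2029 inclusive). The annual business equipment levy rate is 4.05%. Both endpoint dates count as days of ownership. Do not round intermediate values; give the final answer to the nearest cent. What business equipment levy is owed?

$26107.85

Days held (20 Aug – 4 Dec 2028): 107 out of 365
Tax = $2199000 × 4.05% × 107/365 = $26107.8534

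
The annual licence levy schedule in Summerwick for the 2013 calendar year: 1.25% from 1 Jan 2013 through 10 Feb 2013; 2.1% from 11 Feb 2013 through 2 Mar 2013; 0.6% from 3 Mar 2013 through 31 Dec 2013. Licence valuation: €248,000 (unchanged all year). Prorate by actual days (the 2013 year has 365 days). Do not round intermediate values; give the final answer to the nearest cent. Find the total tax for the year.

1 Jan – 10 Feb 2013: 41 days at 1.25% → €248,000 × 1.25% × 41/365 = €348.2192
11 Feb – 2 Mar 2013: 20 days at 2.1% → €248,000 × 2.1% × 20/365 = €285.3699
3 Mar – 31 Dec 2013: 304 days at 0.6% → €248,000 × 0.6% × 304/365 = €1,239.3205
Total = €1,872.9096

€1,872.91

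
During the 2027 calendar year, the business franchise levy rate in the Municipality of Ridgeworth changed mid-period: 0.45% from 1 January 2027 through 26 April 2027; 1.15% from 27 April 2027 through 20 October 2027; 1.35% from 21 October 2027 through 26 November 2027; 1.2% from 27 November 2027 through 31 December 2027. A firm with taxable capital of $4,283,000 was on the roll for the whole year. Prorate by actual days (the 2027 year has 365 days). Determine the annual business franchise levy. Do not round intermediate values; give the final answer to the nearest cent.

$40,799.98

1 January – 26 April 2027: 116 days at 0.45% → $4,283,000 × 0.45% × 116/365 = $6,125.2767
27 April – 20 October 2027: 177 days at 1.15% → $4,283,000 × 1.15% × 177/365 = $23,885.0589
21 October – 26 November 2027: 37 days at 1.35% → $4,283,000 × 1.35% × 37/365 = $5,861.2562
27 November – 31 December 2027: 35 days at 1.2% → $4,283,000 × 1.2% × 35/365 = $4,928.3836
Total = $40,799.9753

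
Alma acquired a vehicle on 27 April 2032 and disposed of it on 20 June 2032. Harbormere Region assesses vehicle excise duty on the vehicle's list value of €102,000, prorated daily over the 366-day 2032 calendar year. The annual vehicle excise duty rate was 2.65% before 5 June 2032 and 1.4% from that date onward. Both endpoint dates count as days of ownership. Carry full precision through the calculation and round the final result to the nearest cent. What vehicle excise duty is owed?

€350.45

27 April – 4 June 2032: 39 days at 2.65% → €102,000 × 2.65% × 39/366 = €288.0246
5 June – 20 June 2032: 16 days at 1.4% → €102,000 × 1.4% × 16/366 = €62.4262
Total = €350.4508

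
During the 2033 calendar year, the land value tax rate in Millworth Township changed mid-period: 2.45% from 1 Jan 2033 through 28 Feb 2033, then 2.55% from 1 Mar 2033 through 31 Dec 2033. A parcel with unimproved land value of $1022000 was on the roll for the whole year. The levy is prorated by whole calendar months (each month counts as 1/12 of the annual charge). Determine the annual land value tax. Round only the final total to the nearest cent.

1 Jan – 28 Feb 2033: 2 months at 2.45% → $1022000 × 2.45% × 2/12 = $4173.1667
1 Mar – 31 Dec 2033: 10 months at 2.55% → $1022000 × 2.55% × 10/12 = $21717.5000
Total = $25890.6667

$25890.67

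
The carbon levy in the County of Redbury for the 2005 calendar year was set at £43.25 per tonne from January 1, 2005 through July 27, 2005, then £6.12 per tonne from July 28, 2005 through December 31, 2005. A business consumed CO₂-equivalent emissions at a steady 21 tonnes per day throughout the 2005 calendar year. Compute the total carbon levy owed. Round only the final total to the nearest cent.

January 1 – July 27, 2005: 208 days × 21 tonnes/day = 4,368 tonnes at £43.25/tonne → £188,916.00
July 28 – December 31, 2005: 157 days × 21 tonnes/day = 3,297 tonnes at £6.12/tonne → £20,177.64

£209,093.64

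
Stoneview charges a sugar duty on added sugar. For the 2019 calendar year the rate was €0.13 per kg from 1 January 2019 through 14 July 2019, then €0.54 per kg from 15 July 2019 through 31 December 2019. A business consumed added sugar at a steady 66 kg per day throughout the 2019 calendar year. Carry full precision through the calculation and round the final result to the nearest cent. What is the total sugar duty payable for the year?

€7,731.90

1 January – 14 July 2019: 195 days × 66 kg/day = 12,870 kg at €0.13/kg → €1,673.10
15 July – 31 December 2019: 170 days × 66 kg/day = 11,220 kg at €0.54/kg → €6,058.80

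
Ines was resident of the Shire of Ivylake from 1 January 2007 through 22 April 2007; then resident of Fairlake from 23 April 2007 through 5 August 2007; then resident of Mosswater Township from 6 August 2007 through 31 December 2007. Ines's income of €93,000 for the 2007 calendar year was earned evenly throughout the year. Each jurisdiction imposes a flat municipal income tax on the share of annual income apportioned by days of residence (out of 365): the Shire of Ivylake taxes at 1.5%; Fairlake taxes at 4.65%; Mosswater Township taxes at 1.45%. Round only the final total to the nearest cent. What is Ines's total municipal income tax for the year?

€2,218.88

The Shire of Ivylake, 1 January – 22 April 2007: 112 days → €93,000 × 1.5% × 112/365 = €428.0548
Fairlake, 23 April – 5 August 2007: 105 days → €93,000 × 4.65% × 105/365 = €1,244.0342
Mosswater Township, 6 August – 31 December 2007: 148 days → €93,000 × 1.45% × 148/365 = €546.7890
Total = €2,218.8781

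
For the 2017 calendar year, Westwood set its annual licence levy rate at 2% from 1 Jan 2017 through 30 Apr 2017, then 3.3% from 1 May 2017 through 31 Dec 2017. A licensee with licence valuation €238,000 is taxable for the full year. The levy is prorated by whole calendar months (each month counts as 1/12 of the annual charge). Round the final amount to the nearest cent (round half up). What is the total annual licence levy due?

€6,822.67

1 Jan – 30 Apr 2017: 4 months at 2% → €238,000 × 2% × 4/12 = €1,586.6667
1 May – 31 Dec 2017: 8 months at 3.3% → €238,000 × 3.3% × 8/12 = €5,236.0000
Total = €6,822.6667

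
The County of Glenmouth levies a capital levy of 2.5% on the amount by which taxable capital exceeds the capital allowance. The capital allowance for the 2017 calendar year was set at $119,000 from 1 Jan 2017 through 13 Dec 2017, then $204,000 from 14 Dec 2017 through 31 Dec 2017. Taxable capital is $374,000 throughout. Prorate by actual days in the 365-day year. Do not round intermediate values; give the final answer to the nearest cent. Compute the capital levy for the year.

1 Jan – 13 Dec 2017: 347 days, exemption $119,000 → ($374,000 − $119,000) × 2.5% × 347/365 = $6,060.6164
14 Dec – 31 Dec 2017: 18 days, exemption $204,000 → ($374,000 − $204,000) × 2.5% × 18/365 = $209.5890
Total = $6,270.2055

$6,270.21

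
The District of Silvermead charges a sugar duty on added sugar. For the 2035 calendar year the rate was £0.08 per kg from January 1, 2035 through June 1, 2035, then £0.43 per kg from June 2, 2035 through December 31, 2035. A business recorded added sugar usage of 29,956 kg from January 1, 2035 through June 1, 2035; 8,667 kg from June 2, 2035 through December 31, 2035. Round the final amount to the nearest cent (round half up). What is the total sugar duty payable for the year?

£6,123.29

January 1 – June 1, 2035: 29,956 kg at £0.08/kg → £2,396.48
June 2 – December 31, 2035: 8,667 kg at £0.43/kg → £3,726.81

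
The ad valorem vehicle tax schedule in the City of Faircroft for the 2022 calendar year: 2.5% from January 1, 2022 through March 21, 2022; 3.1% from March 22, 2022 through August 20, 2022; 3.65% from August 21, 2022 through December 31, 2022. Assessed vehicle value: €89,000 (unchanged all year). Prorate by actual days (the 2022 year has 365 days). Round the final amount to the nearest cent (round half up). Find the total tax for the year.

€2,820.32

January 1 – March 21, 2022: 80 days at 2.5% → €89,000 × 2.5% × 80/365 = €487.6712
March 22 – August 20, 2022: 152 days at 3.1% → €89,000 × 3.1% × 152/365 = €1,148.9534
August 21 – December 31, 2022: 133 days at 3.65% → €89,000 × 3.65% × 133/365 = €1,183.7000
Total = €2,820.3247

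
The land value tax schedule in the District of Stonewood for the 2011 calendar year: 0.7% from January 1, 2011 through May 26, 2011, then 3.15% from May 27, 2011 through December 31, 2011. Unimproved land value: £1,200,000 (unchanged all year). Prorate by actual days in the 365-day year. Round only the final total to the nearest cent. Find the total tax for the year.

January 1 – May 26, 2011: 146 days at 0.7% → £1,200,000 × 0.7% × 146/365 = £3,360.0000
May 27 – December 31, 2011: 219 days at 3.15% → £1,200,000 × 3.15% × 219/365 = £22,680.0000
Total = £26,040.0000

£26,040.00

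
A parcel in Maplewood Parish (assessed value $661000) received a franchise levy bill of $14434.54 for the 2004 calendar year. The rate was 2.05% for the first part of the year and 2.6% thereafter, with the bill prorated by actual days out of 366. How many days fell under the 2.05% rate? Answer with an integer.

277 days

Let d = days at the first rate; then 366 − d days at the second rate.
$661000 × [2.05%·d + 2.6%·(366−d)] / 366 = $14434.54
Solving gives d = 277, so the new rate took effect on 4 Oct 2004.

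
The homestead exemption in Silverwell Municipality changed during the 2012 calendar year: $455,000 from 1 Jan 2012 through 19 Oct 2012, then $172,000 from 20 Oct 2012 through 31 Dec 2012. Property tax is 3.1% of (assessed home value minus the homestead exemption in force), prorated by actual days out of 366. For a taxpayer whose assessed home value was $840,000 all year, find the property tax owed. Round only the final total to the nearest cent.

1 Jan – 19 Oct 2012: 293 days, exemption $455,000 → ($840,000 − $455,000) × 3.1% × 293/366 = $9,554.5219
20 Oct – 31 Dec 2012: 73 days, exemption $172,000 → ($840,000 − $172,000) × 3.1% × 73/366 = $4,130.2842
Total = $13,684.8060

$13,684.81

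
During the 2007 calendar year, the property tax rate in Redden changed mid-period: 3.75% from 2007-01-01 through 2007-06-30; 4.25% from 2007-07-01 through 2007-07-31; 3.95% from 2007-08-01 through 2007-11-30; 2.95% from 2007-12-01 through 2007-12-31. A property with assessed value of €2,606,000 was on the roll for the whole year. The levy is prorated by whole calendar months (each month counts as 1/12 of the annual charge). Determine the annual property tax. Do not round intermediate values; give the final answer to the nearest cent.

2007-01-01 to 2007-06-30: 6 months at 3.75% → €2,606,000 × 3.75% × 6/12 = €48,862.5000
2007-07-01 to 2007-07-31: 1 month at 4.25% → €2,606,000 × 4.25% × 1/12 = €9,229.5833
2007-08-01 to 2007-11-30: 4 months at 3.95% → €2,606,000 × 3.95% × 4/12 = €34,312.3333
2007-12-01 to 2007-12-31: 1 month at 2.95% → €2,606,000 × 2.95% × 1/12 = €6,406.4167
Total = €98,810.8333

€98,810.83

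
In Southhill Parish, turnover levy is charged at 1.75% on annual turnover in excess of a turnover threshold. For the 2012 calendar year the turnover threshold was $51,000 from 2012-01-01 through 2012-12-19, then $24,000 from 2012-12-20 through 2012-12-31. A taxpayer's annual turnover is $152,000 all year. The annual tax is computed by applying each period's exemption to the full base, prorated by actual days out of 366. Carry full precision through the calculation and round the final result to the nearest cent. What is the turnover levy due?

2012-01-01 to 2012-12-19: 354 days, exemption $51,000 → ($152,000 − $51,000) × 1.75% × 354/366 = $1,709.5492
2012-12-20 to 2012-12-31: 12 days, exemption $24,000 → ($152,000 − $24,000) × 1.75% × 12/366 = $73.4426
Total = $1,782.9918

$1,782.99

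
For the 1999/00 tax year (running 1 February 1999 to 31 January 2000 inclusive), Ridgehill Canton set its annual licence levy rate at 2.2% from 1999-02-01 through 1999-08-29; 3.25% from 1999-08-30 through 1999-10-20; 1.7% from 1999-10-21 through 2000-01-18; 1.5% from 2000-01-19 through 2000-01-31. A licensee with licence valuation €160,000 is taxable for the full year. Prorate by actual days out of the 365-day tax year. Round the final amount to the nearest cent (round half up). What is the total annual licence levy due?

1999-02-01 to 1999-08-29: 210 days at 2.2% → €160,000 × 2.2% × 210/365 = €2,025.2055
1999-08-30 to 1999-10-20: 52 days at 3.25% → €160,000 × 3.25% × 52/365 = €740.8219
1999-10-21 to 2000-01-18: 90 days at 1.7% → €160,000 × 1.7% × 90/365 = €670.6849
2000-01-19 to 2000-01-31: 13 days at 1.5% → €160,000 × 1.5% × 13/365 = €85.4795
Total = €3,522.1918

€3,522.19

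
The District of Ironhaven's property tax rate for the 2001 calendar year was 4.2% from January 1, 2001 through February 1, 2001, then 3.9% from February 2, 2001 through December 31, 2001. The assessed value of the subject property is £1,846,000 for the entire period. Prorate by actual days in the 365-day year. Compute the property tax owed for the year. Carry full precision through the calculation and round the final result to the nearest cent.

January 1 – February 1, 2001: 32 days at 4.2% → £1,846,000 × 4.2% × 32/365 = £6,797.3260
February 2 – December 31, 2001: 333 days at 3.9% → £1,846,000 × 3.9% × 333/365 = £65,682.1973
Total = £72,479.5233

£72,479.52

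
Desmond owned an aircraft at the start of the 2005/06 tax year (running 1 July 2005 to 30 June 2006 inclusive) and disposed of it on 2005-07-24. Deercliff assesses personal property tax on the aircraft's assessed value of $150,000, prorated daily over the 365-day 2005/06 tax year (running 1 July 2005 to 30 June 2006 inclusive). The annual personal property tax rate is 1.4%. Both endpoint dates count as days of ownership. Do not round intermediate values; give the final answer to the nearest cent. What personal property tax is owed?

$138.08

Days held (2005-07-01 to 2005-07-24): 24 out of 365
Tax = $150,000 × 1.4% × 24/365 = $138.0822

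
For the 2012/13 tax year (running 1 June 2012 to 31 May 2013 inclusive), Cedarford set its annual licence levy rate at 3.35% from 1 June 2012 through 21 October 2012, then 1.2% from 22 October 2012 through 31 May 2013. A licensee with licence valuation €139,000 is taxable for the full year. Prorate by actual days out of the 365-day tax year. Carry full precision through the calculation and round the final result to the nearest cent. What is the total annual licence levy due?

1 June – 21 October 2012: 143 days at 3.35% → €139,000 × 3.35% × 143/365 = €1,824.3274
22 October 2012 – 31 May 2013: 222 days at 1.2% → €139,000 × 1.2% × 222/365 = €1,014.5096
Total = €2,838.8370

€2,838.84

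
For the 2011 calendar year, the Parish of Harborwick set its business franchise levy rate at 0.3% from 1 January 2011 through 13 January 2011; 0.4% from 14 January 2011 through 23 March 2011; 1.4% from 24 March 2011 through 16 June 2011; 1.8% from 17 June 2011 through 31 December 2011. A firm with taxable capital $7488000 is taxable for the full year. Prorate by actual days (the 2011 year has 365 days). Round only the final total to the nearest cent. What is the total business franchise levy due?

$103990.88

1 January – 13 January 2011: 13 days at 0.3% → $7488000 × 0.3% × 13/365 = $800.0877
14 January – 23 March 2011: 69 days at 0.4% → $7488000 × 0.4% × 69/365 = $5662.1589
24 March – 16 June 2011: 85 days at 1.4% → $7488000 × 1.4% × 85/365 = $24412.9315
17 June – 31 December 2011: 198 days at 1.8% → $7488000 × 1.8% × 198/365 = $73115.7041
Total = $103990.8822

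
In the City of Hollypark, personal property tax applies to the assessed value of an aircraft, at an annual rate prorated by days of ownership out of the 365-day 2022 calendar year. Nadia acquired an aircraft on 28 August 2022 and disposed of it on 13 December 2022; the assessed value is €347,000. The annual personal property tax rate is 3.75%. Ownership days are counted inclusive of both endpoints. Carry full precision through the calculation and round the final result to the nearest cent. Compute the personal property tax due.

€3,850.27

Days held (28 August – 13 December 2022): 108 out of 365
Tax = €347,000 × 3.75% × 108/365 = €3,850.2740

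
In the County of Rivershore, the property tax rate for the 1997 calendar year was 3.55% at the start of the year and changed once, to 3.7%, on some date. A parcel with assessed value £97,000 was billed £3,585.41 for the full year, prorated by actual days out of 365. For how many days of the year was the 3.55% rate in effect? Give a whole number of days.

9 days

Let d = days at the first rate; then 365 − d days at the second rate.
£97,000 × [3.55%·d + 3.7%·(365−d)] / 365 = £3,585.41
Solving gives d = 9, so the new rate took effect on 10 January 1997.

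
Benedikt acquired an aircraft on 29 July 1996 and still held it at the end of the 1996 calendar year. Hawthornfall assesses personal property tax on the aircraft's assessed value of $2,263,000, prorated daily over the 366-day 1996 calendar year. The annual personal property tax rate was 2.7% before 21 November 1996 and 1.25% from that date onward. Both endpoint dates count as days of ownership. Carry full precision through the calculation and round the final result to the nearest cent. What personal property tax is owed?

29 July – 20 November 1996: 115 days at 2.7% → $2,263,000 × 2.7% × 115/366 = $19,198.4016
21 November – 31 December 1996: 41 days at 1.25% → $2,263,000 × 1.25% × 41/366 = $3,168.8183
Total = $22,367.2199

$22,367.22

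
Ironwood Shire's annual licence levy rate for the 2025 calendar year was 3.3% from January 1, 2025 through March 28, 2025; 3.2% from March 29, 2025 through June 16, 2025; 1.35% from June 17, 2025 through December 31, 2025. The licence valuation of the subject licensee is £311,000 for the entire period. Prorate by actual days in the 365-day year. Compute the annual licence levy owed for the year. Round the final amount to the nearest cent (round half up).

January 1 – March 28, 2025: 87 days at 3.3% → £311,000 × 3.3% × 87/365 = £2,446.2493
March 29 – June 16, 2025: 80 days at 3.2% → £311,000 × 3.2% × 80/365 = £2,181.2603
June 17 – December 31, 2025: 198 days at 1.35% → £311,000 × 1.35% × 198/365 = £2,277.5425
Total = £6,905.0521

£6,905.05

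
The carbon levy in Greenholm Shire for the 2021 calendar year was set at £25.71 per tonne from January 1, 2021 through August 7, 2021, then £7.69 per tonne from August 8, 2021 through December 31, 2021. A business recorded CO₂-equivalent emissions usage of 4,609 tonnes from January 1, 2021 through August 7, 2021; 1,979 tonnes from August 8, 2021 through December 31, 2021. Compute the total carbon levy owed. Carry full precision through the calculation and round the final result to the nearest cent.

January 1 – August 7, 2021: 4,609 tonnes at £25.71/tonne → £118,497.39
August 8 – December 31, 2021: 1,979 tonnes at £7.69/tonne → £15,218.51

£133,715.90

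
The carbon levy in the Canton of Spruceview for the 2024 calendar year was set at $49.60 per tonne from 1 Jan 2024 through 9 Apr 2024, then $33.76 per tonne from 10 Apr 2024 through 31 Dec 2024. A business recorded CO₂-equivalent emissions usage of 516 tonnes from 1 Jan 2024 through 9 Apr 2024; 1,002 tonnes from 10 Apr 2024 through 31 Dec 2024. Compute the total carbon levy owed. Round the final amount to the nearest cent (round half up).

$59,421.12

1 Jan – 9 Apr 2024: 516 tonnes at $49.60/tonne → $25,593.60
10 Apr – 31 Dec 2024: 1,002 tonnes at $33.76/tonne → $33,827.52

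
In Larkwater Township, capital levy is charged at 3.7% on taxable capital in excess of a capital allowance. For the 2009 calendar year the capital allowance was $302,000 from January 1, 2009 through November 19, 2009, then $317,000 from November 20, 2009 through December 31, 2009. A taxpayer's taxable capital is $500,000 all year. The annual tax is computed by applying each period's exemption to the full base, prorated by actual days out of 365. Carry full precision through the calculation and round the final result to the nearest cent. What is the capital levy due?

January 1 – November 19, 2009: 323 days, exemption $302,000 → ($500,000 − $302,000) × 3.7% × 323/365 = $6,483.0082
November 20 – December 31, 2009: 42 days, exemption $317,000 → ($500,000 − $317,000) × 3.7% × 42/365 = $779.1288
Total = $7,262.1370

$7,262.14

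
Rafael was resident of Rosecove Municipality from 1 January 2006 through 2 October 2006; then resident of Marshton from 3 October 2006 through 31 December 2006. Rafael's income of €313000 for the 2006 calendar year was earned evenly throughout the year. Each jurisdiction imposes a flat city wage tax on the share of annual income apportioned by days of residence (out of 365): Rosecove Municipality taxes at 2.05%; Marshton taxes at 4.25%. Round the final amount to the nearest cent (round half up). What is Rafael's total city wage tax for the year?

Rosecove Municipality, 1 January – 2 October 2006: 275 days → €313000 × 2.05% × 275/365 = €4834.3493
Marshton, 3 October – 31 December 2006: 90 days → €313000 × 4.25% × 90/365 = €3280.0685
Total = €8114.4178

€8114.42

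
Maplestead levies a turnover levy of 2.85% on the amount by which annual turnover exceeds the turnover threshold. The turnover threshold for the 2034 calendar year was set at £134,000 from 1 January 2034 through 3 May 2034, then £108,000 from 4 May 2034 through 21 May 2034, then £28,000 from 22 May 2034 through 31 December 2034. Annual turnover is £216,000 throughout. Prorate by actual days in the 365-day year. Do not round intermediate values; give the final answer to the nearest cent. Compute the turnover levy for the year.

1 January – 3 May 2034: 123 days, exemption £134,000 → (£216,000 − £134,000) × 2.85% × 123/365 = £787.5370
4 May – 21 May 2034: 18 days, exemption £108,000 → (£216,000 − £108,000) × 2.85% × 18/365 = £151.7918
22 May – 31 December 2034: 224 days, exemption £28,000 → (£216,000 − £28,000) × 2.85% × 224/365 = £3,288.1973
Total = £4,227.5260

£4,227.53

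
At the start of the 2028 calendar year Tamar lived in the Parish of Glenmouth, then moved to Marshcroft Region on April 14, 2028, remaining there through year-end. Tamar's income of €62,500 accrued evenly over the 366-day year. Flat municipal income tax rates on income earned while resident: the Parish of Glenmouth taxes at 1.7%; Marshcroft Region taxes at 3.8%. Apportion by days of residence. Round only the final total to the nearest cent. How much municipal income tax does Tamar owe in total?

The Parish of Glenmouth, January 1 – April 13, 2028: 104 days → €62,500 × 1.7% × 104/366 = €301.9126
Marshcroft Region, April 14 – December 31, 2028: 262 days → €62,500 × 3.8% × 262/366 = €1,700.1366
Total = €2,002.0492

€2,002.05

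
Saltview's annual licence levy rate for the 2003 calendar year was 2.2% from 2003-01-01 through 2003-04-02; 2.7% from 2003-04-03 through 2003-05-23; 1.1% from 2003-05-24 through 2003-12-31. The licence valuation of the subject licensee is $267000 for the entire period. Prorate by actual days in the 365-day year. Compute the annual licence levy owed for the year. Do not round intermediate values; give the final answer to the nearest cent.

2003-01-01 to 2003-04-02: 92 days at 2.2% → $267000 × 2.2% × 92/365 = $1480.5699
2003-04-03 to 2003-05-23: 51 days at 2.7% → $267000 × 2.7% × 51/365 = $1007.2849
2003-05-24 to 2003-12-31: 222 days at 1.1% → $267000 × 1.1% × 222/365 = $1786.3397
Total = $4274.1945

$4274.19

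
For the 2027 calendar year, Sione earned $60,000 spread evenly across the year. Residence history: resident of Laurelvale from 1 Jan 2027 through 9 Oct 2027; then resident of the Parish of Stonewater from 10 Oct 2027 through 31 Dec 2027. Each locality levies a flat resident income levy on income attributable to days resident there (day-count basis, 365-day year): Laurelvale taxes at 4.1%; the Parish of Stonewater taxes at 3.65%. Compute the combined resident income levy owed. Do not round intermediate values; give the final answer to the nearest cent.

$2,398.60

Laurelvale, 1 Jan – 9 Oct 2027: 282 days → $60,000 × 4.1% × 282/365 = $1,900.6027
The Parish of Stonewater, 10 Oct – 31 Dec 2027: 83 days → $60,000 × 3.65% × 83/365 = $498.0000
Total = $2,398.6027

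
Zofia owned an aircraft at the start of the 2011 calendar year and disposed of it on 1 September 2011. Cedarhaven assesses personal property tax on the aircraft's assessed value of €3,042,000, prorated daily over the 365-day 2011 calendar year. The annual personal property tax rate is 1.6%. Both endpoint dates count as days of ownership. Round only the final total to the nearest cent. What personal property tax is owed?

€32,536.90

Days held (1 January – 1 September 2011): 244 out of 365
Tax = €3,042,000 × 1.6% × 244/365 = €32,536.8986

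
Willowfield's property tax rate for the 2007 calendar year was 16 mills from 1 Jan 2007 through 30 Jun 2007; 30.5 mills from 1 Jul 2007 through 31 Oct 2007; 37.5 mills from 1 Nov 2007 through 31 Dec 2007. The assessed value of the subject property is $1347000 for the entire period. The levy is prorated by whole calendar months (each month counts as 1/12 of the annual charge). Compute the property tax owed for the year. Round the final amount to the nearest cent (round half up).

1 Jan – 30 Jun 2007: 6 months at 16 mills → $1347000 × 1.6% × 6/12 = $10776.0000
1 Jul – 31 Oct 2007: 4 months at 30.5 mills → $1347000 × 3.05% × 4/12 = $13694.5000
1 Nov – 31 Dec 2007: 2 months at 37.5 mills → $1347000 × 3.75% × 2/12 = $8418.7500
Total = $32889.2500

$32889.25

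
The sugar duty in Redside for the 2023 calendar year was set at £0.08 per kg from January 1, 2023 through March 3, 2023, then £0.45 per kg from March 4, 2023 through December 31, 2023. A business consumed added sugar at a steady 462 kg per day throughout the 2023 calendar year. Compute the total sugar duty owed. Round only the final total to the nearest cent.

£65,285.22

January 1 – March 3, 2023: 62 days × 462 kg/day = 28,644 kg at £0.08/kg → £2,291.52
March 4 – December 31, 2023: 303 days × 462 kg/day = 139,986 kg at £0.45/kg → £62,993.70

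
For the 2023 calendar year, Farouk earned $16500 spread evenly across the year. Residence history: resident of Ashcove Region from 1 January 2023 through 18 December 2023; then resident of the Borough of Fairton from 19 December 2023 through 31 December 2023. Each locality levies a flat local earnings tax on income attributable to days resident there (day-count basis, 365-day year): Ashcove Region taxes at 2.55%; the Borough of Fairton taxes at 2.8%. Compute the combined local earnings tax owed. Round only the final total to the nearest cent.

$422.22

Ashcove Region, 1 January – 18 December 2023: 352 days → $16500 × 2.55% × 352/365 = $405.7644
The Borough of Fairton, 19 December – 31 December 2023: 13 days → $16500 × 2.8% × 13/365 = $16.4548
Total = $422.2192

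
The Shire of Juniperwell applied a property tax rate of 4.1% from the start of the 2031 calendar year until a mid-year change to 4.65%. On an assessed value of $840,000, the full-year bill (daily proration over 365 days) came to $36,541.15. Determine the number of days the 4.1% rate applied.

199 days

Let d = days at the first rate; then 365 − d days at the second rate.
$840,000 × [4.1%·d + 4.65%·(365−d)] / 365 = $36,541.15
Solving gives d = 199, so the new rate took effect on 19 Jul 2031.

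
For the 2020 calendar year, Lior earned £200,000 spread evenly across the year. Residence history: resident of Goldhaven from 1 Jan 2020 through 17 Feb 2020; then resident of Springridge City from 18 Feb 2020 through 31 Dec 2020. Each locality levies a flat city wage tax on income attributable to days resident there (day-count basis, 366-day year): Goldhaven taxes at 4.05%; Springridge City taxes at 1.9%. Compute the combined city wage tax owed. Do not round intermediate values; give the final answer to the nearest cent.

Goldhaven, 1 Jan – 17 Feb 2020: 48 days → £200,000 × 4.05% × 48/366 = £1,062.2951
Springridge City, 18 Feb – 31 Dec 2020: 318 days → £200,000 × 1.9% × 318/366 = £3,301.6393
Total = £4,363.9344

£4,363.93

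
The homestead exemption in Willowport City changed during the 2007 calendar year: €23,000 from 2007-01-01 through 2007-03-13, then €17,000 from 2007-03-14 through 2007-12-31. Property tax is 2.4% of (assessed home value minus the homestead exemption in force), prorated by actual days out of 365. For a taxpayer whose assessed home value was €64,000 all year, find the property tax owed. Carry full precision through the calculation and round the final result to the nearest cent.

2007-01-01 to 2007-03-13: 72 days, exemption €23,000 → (€64,000 − €23,000) × 2.4% × 72/365 = €194.1041
2007-03-14 to 2007-12-31: 293 days, exemption €17,000 → (€64,000 − €17,000) × 2.4% × 293/365 = €905.4904
Total = €1,099.5945

€1,099.59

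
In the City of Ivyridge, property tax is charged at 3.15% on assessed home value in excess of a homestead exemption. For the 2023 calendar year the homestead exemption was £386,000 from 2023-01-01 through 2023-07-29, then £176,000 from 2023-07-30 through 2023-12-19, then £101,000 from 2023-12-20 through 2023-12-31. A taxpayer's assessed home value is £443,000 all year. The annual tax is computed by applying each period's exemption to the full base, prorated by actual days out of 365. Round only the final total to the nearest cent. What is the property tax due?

2023-01-01 to 2023-07-29: 210 days, exemption £386,000 → (£443,000 − £386,000) × 3.15% × 210/365 = £1,033.0274
2023-07-30 to 2023-12-19: 143 days, exemption £176,000 → (£443,000 − £176,000) × 3.15% × 143/365 = £3,295.0726
2023-12-20 to 2023-12-31: 12 days, exemption £101,000 → (£443,000 − £101,000) × 3.15% × 12/365 = £354.1808
Total = £4,682.2808

£4,682.28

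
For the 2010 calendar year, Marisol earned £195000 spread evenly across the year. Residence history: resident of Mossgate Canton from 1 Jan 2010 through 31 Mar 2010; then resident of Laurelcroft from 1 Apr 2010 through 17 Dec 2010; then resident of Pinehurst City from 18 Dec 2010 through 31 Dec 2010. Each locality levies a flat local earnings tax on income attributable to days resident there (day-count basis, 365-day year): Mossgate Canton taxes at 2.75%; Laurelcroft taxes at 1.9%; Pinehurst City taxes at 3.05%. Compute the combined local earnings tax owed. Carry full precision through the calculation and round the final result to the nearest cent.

Mossgate Canton, 1 Jan – 31 Mar 2010: 90 days → £195000 × 2.75% × 90/365 = £1322.2603
Laurelcroft, 1 Apr – 17 Dec 2010: 261 days → £195000 × 1.9% × 261/365 = £2649.3288
Pinehurst City, 18 Dec – 31 Dec 2010: 14 days → £195000 × 3.05% × 14/365 = £228.1233
Total = £4199.7123

£4199.71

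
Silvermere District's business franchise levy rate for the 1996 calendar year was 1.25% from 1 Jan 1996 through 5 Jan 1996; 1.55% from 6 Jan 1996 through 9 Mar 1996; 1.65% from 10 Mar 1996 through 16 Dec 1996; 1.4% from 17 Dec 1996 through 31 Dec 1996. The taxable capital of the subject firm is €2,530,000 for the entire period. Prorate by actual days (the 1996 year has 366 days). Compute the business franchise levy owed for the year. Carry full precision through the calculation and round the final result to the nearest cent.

1 Jan – 5 Jan 1996: 5 days at 1.25% → €2,530,000 × 1.25% × 5/366 = €432.0355
6 Jan – 9 Mar 1996: 64 days at 1.55% → €2,530,000 × 1.55% × 64/366 = €6,857.2678
10 Mar – 16 Dec 1996: 282 days at 1.65% → €2,530,000 × 1.65% × 282/366 = €32,164.1803
17 Dec – 31 Dec 1996: 15 days at 1.4% → €2,530,000 × 1.4% × 15/366 = €1,451.6393
Total = €40,905.1230

€40,905.12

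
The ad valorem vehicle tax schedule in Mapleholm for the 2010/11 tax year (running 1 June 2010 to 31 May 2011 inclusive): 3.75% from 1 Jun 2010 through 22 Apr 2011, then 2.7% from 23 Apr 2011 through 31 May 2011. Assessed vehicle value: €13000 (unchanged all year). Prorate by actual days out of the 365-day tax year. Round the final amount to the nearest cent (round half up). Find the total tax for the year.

1 Jun 2010 – 22 Apr 2011: 326 days at 3.75% → €13000 × 3.75% × 326/365 = €435.4110
23 Apr – 31 May 2011: 39 days at 2.7% → €13000 × 2.7% × 39/365 = €37.5041
Total = €472.9151

€472.92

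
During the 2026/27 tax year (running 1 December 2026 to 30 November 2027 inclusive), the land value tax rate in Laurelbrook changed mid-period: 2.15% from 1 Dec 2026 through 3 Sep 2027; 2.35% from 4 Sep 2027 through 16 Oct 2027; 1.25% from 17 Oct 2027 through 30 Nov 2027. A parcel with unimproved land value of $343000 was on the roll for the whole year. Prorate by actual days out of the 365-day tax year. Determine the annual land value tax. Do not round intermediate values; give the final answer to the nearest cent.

1 Dec 2026 – 3 Sep 2027: 277 days at 2.15% → $343000 × 2.15% × 277/365 = $5596.5384
4 Sep – 16 Oct 2027: 43 days at 2.35% → $343000 × 2.35% × 43/365 = $949.5932
17 Oct – 30 Nov 2027: 45 days at 1.25% → $343000 × 1.25% × 45/365 = $528.5959
Total = $7074.7274

$7074.73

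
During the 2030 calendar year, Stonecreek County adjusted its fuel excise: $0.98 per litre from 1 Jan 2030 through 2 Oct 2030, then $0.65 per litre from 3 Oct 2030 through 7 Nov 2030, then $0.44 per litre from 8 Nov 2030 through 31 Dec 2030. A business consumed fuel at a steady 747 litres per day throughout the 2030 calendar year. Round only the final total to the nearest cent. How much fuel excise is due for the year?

$236545.02

1 Jan – 2 Oct 2030: 275 days × 747 litres/day = 205,425 litres at $0.98/litre → $201316.50
3 Oct – 7 Nov 2030: 36 days × 747 litres/day = 26,892 litres at $0.65/litre → $17479.80
8 Nov – 31 Dec 2030: 54 days × 747 litres/day = 40,338 litres at $0.44/litre → $17748.72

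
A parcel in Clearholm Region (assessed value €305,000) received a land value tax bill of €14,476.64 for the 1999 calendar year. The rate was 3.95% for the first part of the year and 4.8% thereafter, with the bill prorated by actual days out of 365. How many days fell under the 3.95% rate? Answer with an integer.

23 days

Let d = days at the first rate; then 365 − d days at the second rate.
€305,000 × [3.95%·d + 4.8%·(365−d)] / 365 = €14,476.64
Solving gives d = 23, so the new rate took effect on January 24, 1999.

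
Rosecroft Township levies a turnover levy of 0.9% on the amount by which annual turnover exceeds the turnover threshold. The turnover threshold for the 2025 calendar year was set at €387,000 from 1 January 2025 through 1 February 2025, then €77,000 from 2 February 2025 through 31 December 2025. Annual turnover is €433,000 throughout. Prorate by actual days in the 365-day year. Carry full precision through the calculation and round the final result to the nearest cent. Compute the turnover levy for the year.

€2,959.40

1 January – 1 February 2025: 32 days, exemption €387,000 → (€433,000 − €387,000) × 0.9% × 32/365 = €36.2959
2 February – 31 December 2025: 333 days, exemption €77,000 → (€433,000 − €77,000) × 0.9% × 333/365 = €2,923.1014
Total = €2,959.3973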